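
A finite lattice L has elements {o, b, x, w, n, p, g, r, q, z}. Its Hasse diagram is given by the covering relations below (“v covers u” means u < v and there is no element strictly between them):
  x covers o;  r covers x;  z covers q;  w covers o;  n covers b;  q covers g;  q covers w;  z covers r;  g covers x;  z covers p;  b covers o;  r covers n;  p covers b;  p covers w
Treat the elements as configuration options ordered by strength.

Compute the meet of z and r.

Common lower bounds of {z, r}: b, n, o, r, x.
The greatest among these is r.

r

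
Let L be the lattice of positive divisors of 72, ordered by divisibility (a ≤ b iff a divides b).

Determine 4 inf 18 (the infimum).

2

In the divisibility order, the meet is the greatest common divisor: gcd(4, 18) = 2.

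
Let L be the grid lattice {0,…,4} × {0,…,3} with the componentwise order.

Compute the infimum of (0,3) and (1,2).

(0,2)

In a product of chains, the meet is componentwise min, giving (0,2).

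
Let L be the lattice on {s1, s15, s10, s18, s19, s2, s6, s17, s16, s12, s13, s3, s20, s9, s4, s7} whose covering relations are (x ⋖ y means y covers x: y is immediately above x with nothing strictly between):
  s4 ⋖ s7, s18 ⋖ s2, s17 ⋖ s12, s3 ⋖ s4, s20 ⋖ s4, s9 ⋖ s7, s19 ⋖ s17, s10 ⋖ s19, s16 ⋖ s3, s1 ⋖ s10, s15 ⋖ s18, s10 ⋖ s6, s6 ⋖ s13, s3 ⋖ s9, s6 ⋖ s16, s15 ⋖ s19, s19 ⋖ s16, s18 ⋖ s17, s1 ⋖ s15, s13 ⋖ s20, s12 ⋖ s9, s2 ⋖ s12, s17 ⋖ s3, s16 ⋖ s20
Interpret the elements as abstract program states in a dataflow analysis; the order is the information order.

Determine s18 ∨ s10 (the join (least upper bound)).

Common upper bounds of {s18, s10}: s12, s17, s3, s4, s7, s9.
The least among these is s17.

s17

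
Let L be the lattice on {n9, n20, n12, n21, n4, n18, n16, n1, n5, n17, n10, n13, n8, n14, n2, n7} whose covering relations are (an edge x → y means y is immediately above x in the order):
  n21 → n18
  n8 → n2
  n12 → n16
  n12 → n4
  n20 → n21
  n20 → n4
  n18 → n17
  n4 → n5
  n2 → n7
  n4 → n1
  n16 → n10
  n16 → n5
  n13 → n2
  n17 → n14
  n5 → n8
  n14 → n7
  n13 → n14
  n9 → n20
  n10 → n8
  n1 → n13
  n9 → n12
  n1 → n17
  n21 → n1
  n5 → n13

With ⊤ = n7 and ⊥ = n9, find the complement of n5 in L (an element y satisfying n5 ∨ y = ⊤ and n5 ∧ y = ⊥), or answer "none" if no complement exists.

For every candidate y, either n5 ∨ y ≠ n7 or n5 ∧ y ≠ n9; no complement exists.

none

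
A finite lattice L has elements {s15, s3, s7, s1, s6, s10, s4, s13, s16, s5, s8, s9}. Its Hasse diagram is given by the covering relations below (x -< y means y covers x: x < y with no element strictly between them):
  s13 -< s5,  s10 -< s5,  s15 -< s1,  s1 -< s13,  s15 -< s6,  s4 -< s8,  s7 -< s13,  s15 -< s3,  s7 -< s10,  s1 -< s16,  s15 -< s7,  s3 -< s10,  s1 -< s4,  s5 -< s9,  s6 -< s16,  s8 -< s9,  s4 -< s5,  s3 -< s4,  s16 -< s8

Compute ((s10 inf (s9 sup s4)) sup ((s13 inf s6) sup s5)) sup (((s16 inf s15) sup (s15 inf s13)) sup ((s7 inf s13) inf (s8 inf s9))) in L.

s9 ∨ s4 = s9
s10 ∧ s9 = s10
s13 ∧ s6 = s15
s15 ∨ s5 = s5
s10 ∨ s5 = s5
s16 ∧ s15 = s15
s15 ∧ s13 = s15
s15 ∨ s15 = s15
s7 ∧ s13 = s7
s8 ∧ s9 = s8
s7 ∧ s8 = s15
s15 ∨ s15 = s15
s5 ∨ s15 = s5

s5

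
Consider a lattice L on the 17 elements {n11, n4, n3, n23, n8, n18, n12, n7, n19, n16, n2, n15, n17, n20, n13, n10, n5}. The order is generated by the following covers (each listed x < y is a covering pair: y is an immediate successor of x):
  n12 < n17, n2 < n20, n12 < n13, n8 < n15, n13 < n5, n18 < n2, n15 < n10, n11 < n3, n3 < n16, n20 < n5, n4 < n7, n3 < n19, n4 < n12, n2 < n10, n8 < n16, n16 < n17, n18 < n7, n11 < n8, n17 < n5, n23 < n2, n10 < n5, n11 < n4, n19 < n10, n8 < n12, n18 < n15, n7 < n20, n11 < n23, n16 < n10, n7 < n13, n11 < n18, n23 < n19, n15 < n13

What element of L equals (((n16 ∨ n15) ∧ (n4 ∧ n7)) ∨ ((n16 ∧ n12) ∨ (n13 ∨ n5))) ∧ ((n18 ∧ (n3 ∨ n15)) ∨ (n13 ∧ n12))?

n16 ∨ n15 = n10
n4 ∧ n7 = n4
n10 ∧ n4 = n11
n16 ∧ n12 = n8
n13 ∨ n5 = n5
n8 ∨ n5 = n5
n11 ∨ n5 = n5
n3 ∨ n15 = n10
n18 ∧ n10 = n18
n13 ∧ n12 = n12
n18 ∨ n12 = n13
n5 ∧ n13 = n13

n13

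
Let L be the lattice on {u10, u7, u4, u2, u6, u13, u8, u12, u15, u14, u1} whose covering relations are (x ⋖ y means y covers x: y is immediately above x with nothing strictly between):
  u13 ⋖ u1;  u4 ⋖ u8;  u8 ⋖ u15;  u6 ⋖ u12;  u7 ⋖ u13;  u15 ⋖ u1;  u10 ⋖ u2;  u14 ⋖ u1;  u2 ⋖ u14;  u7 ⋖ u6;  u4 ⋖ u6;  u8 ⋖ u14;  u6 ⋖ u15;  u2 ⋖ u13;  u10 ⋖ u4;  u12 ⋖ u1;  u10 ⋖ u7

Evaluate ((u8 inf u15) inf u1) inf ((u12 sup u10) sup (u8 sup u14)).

u8

u8 ∧ u15 = u8
u8 ∧ u1 = u8
u12 ∨ u10 = u12
u8 ∨ u14 = u14
u12 ∨ u14 = u1
u8 ∧ u1 = u8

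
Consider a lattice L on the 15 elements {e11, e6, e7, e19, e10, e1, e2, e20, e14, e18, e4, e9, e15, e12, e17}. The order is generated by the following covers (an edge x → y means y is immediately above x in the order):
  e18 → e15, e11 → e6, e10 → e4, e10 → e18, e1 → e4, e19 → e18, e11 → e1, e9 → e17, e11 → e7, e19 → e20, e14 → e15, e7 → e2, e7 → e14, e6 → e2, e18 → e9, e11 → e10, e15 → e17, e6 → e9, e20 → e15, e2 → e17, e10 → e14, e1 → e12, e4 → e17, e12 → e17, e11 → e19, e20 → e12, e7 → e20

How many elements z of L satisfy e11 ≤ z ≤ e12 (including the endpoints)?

The interval [e11, e12] = {e1, e11, e12, e19, e20, e7}, which has 6 elements.

6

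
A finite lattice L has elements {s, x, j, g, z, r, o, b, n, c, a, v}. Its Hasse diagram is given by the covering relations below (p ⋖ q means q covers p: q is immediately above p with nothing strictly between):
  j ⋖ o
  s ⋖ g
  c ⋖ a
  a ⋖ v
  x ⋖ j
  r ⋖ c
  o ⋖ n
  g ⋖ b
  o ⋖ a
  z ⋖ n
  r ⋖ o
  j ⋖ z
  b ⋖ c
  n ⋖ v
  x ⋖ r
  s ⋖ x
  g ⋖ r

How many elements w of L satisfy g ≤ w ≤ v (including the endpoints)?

The interval [g, v] = {a, b, c, g, n, o, r, v}, which has 8 elements.

8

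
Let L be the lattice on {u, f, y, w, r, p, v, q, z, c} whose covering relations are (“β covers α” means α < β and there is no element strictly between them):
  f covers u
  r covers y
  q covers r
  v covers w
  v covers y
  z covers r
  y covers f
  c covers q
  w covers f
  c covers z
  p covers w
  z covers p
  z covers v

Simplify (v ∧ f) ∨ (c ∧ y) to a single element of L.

y

v ∧ f = f
c ∧ y = y
f ∨ y = y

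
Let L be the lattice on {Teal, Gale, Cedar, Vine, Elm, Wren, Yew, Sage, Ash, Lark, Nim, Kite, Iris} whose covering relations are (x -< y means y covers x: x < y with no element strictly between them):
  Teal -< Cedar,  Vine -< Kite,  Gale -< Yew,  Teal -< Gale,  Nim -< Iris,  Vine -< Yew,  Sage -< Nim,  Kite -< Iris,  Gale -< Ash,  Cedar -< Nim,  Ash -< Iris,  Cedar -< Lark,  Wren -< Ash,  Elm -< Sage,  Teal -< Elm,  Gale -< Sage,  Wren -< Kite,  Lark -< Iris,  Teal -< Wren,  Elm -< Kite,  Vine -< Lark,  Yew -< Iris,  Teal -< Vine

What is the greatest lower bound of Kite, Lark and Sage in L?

Common lower bounds of {Kite, Lark, Sage}: Teal.
The greatest among these is Teal.

Teal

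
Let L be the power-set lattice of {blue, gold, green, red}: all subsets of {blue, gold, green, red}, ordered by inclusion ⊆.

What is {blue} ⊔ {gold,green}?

{blue,gold,green}

Under ⊆, join is union: {blue} ∪ {gold,green} = {blue,gold,green}.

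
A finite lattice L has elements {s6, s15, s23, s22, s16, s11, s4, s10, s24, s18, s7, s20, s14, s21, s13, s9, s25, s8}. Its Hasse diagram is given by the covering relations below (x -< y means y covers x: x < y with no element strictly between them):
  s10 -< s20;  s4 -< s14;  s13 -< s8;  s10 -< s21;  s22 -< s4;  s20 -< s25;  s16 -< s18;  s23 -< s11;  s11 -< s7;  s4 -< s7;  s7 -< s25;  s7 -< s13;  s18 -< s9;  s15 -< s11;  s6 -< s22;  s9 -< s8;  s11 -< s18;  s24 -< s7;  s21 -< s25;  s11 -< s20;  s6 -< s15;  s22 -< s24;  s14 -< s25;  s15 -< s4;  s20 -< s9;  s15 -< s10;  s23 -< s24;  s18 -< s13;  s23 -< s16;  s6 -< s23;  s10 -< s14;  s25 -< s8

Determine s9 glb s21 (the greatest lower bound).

s10

Common lower bounds of {s9, s21}: s10, s15, s6.
The greatest among these is s10.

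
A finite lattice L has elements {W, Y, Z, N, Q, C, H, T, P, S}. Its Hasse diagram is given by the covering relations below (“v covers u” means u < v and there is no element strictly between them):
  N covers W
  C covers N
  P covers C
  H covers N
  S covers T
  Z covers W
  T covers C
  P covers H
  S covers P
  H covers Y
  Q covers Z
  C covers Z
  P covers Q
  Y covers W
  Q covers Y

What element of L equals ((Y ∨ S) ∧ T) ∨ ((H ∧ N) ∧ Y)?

T

Y ∨ S = S
S ∧ T = T
H ∧ N = N
N ∧ Y = W
T ∨ W = T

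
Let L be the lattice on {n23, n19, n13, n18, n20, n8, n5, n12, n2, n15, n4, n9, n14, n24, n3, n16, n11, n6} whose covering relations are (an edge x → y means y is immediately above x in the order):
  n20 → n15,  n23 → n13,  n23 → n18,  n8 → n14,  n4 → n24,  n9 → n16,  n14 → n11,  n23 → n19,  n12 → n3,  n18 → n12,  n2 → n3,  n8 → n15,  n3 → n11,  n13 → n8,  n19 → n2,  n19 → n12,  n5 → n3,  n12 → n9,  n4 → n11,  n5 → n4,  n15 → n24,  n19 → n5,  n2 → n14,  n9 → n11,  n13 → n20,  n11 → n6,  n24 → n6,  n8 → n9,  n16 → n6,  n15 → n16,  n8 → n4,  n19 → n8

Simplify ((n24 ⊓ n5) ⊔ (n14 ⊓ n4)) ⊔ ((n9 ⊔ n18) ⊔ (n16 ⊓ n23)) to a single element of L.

n24 ∧ n5 = n5
n14 ∧ n4 = n8
n5 ∨ n8 = n4
n9 ∨ n18 = n9
n16 ∧ n23 = n23
n9 ∨ n23 = n9
n4 ∨ n9 = n11

n11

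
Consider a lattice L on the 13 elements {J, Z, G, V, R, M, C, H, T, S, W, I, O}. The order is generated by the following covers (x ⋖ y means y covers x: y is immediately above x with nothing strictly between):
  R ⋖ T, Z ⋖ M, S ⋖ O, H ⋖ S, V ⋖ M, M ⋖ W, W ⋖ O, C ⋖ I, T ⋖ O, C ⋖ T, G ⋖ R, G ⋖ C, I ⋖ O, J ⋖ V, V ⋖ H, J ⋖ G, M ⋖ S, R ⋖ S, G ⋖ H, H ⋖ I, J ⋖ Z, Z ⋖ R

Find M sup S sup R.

Common upper bounds of {M, S, R}: O, S.
The least among these is S.

S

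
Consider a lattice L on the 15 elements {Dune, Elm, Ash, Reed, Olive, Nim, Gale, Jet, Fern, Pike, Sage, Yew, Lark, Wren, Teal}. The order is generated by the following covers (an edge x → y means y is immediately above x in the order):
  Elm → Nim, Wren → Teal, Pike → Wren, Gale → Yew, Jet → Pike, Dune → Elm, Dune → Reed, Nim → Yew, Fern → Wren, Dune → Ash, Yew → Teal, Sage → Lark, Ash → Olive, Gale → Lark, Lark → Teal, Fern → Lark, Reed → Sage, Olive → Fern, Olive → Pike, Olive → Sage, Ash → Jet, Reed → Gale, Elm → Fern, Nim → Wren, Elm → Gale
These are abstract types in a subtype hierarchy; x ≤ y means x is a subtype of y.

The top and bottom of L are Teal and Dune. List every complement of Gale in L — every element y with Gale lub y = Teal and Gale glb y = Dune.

Need y with Gale ∨ y = Teal and Gale ∧ y = Dune.
Checking each element gives: Jet, Pike.

Jet, Pike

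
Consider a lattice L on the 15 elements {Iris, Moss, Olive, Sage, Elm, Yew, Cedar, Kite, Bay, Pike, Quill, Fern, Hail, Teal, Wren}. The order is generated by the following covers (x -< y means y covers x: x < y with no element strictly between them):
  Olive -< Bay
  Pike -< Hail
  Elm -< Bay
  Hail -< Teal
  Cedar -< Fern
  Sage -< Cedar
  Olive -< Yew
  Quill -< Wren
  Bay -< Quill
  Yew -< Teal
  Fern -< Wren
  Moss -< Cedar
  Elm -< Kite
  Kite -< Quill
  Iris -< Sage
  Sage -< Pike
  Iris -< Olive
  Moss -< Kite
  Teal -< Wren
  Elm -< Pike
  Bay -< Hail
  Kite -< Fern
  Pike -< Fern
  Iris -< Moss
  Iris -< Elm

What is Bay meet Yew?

Olive

Common lower bounds of {Bay, Yew}: Iris, Olive.
The greatest among these is Olive.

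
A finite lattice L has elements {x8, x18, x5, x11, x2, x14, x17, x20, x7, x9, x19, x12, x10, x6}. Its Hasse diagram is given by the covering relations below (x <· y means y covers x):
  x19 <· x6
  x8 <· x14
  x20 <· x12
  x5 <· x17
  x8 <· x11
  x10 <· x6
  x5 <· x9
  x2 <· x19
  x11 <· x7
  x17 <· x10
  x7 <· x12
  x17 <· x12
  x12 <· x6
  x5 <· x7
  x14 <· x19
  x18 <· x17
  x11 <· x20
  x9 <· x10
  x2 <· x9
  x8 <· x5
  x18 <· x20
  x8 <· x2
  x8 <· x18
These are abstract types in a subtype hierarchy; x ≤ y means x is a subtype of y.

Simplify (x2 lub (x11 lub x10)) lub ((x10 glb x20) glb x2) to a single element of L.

x11 ∨ x10 = x6
x2 ∨ x6 = x6
x10 ∧ x20 = x18
x18 ∧ x2 = x8
x6 ∨ x8 = x6

x6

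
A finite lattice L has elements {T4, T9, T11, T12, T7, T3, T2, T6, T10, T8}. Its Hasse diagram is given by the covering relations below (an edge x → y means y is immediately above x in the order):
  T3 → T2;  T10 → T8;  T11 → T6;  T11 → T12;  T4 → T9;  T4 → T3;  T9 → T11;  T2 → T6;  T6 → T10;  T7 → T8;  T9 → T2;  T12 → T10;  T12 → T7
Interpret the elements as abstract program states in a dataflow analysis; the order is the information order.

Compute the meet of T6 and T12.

T11

Common lower bounds of {T6, T12}: T11, T4, T9.
The greatest among these is T11.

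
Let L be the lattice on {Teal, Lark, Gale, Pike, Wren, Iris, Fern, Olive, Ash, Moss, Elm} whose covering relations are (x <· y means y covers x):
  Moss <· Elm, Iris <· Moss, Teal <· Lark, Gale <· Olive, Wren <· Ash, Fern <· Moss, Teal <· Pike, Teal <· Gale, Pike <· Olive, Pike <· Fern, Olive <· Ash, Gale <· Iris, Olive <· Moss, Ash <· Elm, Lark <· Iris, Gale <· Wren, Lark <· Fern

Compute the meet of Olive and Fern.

Pike

Common lower bounds of {Olive, Fern}: Pike, Teal.
The greatest among these is Pike.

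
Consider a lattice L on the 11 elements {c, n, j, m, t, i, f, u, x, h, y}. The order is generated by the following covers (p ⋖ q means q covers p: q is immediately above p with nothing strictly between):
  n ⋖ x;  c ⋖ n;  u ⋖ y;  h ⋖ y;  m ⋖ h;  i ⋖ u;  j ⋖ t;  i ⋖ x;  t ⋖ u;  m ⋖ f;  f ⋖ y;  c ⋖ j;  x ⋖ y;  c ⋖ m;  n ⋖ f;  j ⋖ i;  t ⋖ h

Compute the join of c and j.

j

Common upper bounds of {c, j}: h, i, j, t, u, x, y.
The least among these is j.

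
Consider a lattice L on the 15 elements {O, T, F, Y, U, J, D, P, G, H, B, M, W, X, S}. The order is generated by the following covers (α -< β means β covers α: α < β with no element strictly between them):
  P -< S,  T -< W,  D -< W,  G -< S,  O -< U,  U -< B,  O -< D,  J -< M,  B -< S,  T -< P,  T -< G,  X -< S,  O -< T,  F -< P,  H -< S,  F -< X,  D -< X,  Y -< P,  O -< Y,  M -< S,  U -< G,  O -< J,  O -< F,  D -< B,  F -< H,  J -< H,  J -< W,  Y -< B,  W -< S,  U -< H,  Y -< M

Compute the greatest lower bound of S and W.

Common lower bounds of {S, W}: D, J, O, T, W.
The greatest among these is W.

W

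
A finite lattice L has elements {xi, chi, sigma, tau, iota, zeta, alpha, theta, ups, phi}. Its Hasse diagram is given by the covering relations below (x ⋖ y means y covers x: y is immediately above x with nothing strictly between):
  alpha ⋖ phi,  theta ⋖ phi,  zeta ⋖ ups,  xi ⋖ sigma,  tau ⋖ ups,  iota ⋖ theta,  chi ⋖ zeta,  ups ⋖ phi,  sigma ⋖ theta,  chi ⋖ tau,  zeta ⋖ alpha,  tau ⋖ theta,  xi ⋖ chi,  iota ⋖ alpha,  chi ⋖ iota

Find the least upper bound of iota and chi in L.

iota

Common upper bounds of {iota, chi}: alpha, iota, phi, theta.
The least among these is iota.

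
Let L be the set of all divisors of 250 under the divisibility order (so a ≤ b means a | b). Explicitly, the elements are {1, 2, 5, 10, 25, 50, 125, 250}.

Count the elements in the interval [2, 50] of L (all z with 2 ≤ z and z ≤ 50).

The interval [2, 50] = {10, 2, 50}, which has 3 elements.

3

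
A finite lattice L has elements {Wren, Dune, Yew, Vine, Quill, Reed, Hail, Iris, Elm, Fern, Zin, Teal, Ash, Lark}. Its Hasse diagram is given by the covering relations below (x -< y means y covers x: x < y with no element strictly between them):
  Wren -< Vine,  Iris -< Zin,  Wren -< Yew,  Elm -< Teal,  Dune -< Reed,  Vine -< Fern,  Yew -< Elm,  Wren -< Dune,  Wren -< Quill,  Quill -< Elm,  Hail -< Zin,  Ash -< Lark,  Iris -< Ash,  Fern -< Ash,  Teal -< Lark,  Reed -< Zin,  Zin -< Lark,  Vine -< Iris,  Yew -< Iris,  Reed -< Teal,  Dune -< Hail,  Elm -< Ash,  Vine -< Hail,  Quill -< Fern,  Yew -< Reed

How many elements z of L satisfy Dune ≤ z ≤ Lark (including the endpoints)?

The interval [Dune, Lark] = {Dune, Hail, Lark, Reed, Teal, Zin}, which has 6 elements.

6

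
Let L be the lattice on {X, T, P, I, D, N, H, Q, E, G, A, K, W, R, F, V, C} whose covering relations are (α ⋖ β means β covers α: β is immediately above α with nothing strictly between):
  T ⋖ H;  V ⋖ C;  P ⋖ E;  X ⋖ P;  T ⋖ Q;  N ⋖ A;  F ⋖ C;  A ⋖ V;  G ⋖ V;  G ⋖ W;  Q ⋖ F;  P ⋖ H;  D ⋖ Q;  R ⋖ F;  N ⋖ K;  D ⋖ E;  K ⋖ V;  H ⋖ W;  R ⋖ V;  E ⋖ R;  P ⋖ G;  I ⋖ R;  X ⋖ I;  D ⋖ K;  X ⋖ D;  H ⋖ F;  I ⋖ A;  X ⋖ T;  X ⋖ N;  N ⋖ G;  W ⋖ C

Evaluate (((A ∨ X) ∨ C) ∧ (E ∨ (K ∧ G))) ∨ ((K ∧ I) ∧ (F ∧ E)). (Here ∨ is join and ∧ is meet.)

A ∨ X = A
A ∨ C = C
K ∧ G = N
E ∨ N = V
C ∧ V = V
K ∧ I = X
F ∧ E = E
X ∧ E = X
V ∨ X = V

V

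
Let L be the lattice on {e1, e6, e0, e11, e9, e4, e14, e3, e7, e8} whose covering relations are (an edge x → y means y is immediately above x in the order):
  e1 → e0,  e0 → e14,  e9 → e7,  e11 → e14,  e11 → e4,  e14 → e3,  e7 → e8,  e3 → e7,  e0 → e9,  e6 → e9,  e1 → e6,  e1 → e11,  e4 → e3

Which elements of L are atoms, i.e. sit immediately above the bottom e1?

The atoms are exactly the elements that cover e1: e0, e11, e6.

e0, e11, e6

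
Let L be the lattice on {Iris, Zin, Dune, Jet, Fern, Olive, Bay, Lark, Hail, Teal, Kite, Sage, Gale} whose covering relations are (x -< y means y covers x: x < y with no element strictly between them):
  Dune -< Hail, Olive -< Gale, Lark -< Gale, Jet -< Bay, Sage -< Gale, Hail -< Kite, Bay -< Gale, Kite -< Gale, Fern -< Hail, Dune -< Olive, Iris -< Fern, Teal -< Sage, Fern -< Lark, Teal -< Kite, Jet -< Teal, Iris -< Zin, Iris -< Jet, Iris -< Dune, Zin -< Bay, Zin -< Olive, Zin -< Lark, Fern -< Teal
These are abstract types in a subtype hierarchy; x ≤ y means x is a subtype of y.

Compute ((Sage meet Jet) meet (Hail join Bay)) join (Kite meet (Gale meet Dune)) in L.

Kite

Sage ∧ Jet = Jet
Hail ∨ Bay = Gale
Jet ∧ Gale = Jet
Gale ∧ Dune = Dune
Kite ∧ Dune = Dune
Jet ∨ Dune = Kite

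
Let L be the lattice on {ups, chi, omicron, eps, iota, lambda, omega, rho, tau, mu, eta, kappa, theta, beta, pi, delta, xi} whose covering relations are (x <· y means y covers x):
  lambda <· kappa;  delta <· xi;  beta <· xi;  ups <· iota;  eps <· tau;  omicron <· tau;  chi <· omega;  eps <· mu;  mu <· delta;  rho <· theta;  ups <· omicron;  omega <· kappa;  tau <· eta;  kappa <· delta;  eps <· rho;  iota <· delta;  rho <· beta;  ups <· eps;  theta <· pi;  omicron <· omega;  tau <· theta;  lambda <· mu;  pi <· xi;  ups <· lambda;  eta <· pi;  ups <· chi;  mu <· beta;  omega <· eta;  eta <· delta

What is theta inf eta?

Common lower bounds of {theta, eta}: eps, omicron, tau, ups.
The greatest among these is tau.

tau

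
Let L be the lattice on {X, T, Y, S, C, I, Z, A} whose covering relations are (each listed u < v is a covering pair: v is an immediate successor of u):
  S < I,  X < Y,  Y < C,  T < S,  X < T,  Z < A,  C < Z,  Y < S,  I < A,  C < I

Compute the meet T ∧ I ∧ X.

X

Common lower bounds of {T, I, X}: X.
The greatest among these is X.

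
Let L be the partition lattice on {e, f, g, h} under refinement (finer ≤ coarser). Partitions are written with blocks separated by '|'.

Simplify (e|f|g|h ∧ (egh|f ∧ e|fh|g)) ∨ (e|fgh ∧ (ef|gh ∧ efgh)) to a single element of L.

egh|f ∧ e|fh|g = e|f|g|h
e|f|g|h ∧ e|f|g|h = e|f|g|h
ef|gh ∧ efgh = ef|gh
e|fgh ∧ ef|gh = e|f|gh
e|f|g|h ∨ e|f|gh = e|f|gh

e|f|gh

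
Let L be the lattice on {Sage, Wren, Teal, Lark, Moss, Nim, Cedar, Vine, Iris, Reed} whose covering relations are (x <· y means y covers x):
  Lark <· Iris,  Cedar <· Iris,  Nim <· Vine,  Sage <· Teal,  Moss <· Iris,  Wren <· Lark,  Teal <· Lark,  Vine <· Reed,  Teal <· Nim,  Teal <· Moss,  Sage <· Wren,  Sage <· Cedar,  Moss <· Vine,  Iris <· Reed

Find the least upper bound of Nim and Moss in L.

Common upper bounds of {Nim, Moss}: Reed, Vine.
The least among these is Vine.

Vine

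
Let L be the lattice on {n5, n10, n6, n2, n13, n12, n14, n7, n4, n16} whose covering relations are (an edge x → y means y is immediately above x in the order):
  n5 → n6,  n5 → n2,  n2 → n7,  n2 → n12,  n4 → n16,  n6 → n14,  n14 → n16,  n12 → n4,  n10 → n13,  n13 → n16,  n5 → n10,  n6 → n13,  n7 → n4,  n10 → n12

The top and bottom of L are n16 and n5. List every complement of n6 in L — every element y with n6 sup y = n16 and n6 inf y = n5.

Need y with n6 ∨ y = n16 and n6 ∧ y = n5.
Checking each element gives: n12, n2, n4, n7.

n12, n2, n4, n7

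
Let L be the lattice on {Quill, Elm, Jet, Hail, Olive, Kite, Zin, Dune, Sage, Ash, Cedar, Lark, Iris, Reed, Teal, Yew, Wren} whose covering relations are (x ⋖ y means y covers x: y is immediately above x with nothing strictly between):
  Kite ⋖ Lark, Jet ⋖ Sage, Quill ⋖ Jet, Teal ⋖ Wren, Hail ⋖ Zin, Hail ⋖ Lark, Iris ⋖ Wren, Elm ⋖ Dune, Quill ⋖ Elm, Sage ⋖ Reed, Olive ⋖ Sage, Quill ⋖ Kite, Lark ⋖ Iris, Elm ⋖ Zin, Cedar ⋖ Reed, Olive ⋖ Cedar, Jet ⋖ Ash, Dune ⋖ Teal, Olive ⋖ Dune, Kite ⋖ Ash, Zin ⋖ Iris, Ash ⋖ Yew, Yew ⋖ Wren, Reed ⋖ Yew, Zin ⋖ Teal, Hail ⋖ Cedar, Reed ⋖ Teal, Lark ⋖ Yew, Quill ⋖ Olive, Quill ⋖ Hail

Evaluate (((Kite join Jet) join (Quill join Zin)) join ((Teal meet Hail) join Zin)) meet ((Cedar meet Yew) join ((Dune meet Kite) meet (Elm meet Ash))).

Kite ∨ Jet = Ash
Quill ∨ Zin = Zin
Ash ∨ Zin = Wren
Teal ∧ Hail = Hail
Hail ∨ Zin = Zin
Wren ∨ Zin = Wren
Cedar ∧ Yew = Cedar
Dune ∧ Kite = Quill
Elm ∧ Ash = Quill
Quill ∧ Quill = Quill
Cedar ∨ Quill = Cedar
Wren ∧ Cedar = Cedar

Cedar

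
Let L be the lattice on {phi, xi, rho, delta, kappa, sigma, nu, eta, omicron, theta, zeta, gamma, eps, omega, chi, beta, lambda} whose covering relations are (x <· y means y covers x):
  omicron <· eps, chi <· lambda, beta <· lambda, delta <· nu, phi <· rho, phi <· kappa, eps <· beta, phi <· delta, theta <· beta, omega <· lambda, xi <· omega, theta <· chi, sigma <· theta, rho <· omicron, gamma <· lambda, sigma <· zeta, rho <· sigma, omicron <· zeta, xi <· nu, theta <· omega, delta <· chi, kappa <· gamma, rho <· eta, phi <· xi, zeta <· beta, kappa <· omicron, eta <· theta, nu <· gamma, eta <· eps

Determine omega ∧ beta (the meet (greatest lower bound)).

Common lower bounds of {omega, beta}: eta, phi, rho, sigma, theta.
The greatest among these is theta.

theta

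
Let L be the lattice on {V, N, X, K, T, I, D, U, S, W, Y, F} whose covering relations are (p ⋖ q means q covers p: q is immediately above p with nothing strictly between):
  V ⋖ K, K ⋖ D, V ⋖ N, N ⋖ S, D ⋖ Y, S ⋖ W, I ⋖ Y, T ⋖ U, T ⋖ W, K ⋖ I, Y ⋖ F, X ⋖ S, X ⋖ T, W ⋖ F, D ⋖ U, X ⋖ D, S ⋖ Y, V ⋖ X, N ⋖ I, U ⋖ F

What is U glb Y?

D

Common lower bounds of {U, Y}: D, K, V, X.
The greatest among these is D.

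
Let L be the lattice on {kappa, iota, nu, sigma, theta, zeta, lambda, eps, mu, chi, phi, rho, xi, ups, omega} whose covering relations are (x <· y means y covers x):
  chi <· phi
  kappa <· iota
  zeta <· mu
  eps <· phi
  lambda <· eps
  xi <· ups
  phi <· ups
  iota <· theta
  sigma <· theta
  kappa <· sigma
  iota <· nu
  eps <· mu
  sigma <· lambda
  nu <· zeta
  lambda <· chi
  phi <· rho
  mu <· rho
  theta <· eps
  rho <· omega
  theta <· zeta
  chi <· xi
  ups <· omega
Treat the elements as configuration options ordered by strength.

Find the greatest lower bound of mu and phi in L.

eps

Common lower bounds of {mu, phi}: eps, iota, kappa, lambda, sigma, theta.
The greatest among these is eps.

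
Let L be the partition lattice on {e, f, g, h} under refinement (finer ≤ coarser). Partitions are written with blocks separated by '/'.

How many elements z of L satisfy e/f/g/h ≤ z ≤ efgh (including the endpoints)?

15

The interval [e/f/g/h, efgh] = {e/f/g/h, e/f/gh, e/fg/h, e/fgh, e/fh/g, ef/g/h, ef/gh, efg/h, efgh, efh/g, eg/f/h, eg/fh, egh/f, eh/f/g, eh/fg}, which has 15 elements.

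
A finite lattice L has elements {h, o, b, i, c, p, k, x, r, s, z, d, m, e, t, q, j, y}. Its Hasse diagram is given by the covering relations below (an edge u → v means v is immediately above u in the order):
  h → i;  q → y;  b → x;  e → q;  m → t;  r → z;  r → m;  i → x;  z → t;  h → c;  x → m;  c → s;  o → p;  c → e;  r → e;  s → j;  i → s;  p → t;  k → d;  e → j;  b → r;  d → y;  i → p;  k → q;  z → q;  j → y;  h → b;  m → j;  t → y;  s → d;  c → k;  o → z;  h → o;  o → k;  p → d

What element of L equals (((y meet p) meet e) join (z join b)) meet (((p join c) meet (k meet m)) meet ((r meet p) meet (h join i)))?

h

y ∧ p = p
p ∧ e = h
z ∨ b = z
h ∨ z = z
p ∨ c = d
k ∧ m = h
d ∧ h = h
r ∧ p = h
h ∨ i = i
h ∧ i = h
h ∧ h = h
z ∧ h = h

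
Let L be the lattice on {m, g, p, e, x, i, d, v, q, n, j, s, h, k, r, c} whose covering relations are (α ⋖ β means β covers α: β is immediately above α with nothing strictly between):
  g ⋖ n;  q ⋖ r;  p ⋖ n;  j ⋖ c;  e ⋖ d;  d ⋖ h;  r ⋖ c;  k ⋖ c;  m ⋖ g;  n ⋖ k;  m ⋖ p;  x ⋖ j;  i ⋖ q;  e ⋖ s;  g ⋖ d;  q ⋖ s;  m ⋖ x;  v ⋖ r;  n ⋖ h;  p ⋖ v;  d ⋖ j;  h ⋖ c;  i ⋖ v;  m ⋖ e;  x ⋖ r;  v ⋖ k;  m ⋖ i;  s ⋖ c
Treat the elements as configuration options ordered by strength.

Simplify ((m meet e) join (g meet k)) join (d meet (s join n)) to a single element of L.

m ∧ e = m
g ∧ k = g
m ∨ g = g
s ∨ n = c
d ∧ c = d
g ∨ d = d

d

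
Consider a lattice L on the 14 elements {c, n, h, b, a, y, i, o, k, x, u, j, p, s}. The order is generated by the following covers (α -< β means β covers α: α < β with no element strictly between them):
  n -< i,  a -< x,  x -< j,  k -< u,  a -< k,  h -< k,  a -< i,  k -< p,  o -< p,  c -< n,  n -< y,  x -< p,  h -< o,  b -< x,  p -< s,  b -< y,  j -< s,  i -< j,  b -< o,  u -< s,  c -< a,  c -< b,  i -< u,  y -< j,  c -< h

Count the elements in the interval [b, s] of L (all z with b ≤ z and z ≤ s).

The interval [b, s] = {b, j, o, p, s, x, y}, which has 7 elements.

7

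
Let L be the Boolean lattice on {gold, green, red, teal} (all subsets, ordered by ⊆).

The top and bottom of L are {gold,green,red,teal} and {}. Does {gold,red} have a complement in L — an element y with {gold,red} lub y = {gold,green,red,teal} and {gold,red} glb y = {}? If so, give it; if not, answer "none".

{green,teal}

Need y with {gold,red} ∨ y = {gold,green,red,teal} and {gold,red} ∧ y = {}.
Checking each element gives: {green,teal}.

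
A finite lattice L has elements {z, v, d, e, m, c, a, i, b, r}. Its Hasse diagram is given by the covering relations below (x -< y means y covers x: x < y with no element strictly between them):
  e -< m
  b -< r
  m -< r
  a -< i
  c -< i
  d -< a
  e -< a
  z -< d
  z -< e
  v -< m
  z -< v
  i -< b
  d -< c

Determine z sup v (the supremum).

Common upper bounds of {z, v}: m, r, v.
The least among these is v.

v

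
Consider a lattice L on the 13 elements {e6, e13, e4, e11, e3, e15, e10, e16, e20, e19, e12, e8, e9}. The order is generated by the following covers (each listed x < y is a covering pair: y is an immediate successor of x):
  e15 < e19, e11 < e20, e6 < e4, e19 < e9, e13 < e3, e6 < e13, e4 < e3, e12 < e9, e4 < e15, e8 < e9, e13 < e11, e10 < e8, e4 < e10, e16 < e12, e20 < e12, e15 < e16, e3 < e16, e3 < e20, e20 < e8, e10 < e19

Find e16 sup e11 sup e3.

e12

Common upper bounds of {e16, e11, e3}: e12, e9.
The least among these is e12.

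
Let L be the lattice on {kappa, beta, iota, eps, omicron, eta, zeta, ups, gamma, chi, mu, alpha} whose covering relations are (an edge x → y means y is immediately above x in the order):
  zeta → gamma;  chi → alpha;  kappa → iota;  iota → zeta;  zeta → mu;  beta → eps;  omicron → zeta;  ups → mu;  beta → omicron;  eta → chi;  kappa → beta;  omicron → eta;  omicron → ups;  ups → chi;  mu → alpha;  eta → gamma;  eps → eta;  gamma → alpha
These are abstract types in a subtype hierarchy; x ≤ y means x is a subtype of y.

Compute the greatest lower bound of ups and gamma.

omicron

Common lower bounds of {ups, gamma}: beta, kappa, omicron.
The greatest among these is omicron.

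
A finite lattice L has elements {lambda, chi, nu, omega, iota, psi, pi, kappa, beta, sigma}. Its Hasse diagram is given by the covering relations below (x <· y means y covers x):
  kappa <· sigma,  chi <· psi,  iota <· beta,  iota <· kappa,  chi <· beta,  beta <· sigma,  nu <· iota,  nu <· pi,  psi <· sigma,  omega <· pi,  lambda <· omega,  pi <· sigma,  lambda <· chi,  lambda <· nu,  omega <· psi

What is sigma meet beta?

Common lower bounds of {sigma, beta}: beta, chi, iota, lambda, nu.
The greatest among these is beta.

beta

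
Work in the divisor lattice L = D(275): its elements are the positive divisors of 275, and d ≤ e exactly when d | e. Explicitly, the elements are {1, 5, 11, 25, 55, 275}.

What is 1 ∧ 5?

1

Common lower bounds of {1, 5}: 1.
The greatest among these is 1.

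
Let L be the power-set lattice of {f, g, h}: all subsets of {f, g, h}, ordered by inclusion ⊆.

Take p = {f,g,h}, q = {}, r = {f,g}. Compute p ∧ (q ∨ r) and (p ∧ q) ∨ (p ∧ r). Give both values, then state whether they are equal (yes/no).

{f,g}; {f,g}; yes

q ∨ r = {f,g}, so p ∧ (q ∨ r) = {f,g,h} ∧ {f,g} = {f,g}.
p ∧ q = {} and p ∧ r = {f,g}, so (p ∧ q) ∨ (p ∧ r) = {} ∨ {f,g} = {f,g}.
Equal: yes.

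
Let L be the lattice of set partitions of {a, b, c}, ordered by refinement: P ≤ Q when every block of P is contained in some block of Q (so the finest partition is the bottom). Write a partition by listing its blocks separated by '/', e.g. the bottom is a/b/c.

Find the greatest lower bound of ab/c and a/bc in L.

a/b/c

The meet (common refinement) of ab/c and a/bc intersects blocks pairwise, giving a/b/c.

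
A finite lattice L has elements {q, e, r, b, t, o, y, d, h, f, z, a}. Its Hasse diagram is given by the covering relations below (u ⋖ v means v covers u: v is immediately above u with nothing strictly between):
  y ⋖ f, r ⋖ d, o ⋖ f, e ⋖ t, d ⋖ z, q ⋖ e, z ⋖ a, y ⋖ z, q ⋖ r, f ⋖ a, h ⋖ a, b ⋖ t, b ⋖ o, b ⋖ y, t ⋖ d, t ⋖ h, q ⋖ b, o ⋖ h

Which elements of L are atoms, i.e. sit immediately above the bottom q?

The atoms are exactly the elements that cover q: b, e, r.

b, e, r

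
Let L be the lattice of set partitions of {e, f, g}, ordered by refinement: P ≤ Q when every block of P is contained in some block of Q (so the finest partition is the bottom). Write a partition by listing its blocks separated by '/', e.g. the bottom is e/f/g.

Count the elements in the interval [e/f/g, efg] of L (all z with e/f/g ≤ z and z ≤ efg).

The interval [e/f/g, efg] = {e/f/g, e/fg, ef/g, efg, eg/f}, which has 5 elements.

5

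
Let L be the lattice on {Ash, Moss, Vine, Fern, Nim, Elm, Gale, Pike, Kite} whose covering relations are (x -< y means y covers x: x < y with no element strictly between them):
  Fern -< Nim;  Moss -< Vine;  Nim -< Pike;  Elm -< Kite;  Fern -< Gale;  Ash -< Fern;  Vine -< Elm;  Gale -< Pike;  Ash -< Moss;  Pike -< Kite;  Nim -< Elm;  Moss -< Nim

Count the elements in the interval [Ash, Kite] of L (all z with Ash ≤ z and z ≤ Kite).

The interval [Ash, Kite] = {Ash, Elm, Fern, Gale, Kite, Moss, Nim, Pike, Vine}, which has 9 elements.

9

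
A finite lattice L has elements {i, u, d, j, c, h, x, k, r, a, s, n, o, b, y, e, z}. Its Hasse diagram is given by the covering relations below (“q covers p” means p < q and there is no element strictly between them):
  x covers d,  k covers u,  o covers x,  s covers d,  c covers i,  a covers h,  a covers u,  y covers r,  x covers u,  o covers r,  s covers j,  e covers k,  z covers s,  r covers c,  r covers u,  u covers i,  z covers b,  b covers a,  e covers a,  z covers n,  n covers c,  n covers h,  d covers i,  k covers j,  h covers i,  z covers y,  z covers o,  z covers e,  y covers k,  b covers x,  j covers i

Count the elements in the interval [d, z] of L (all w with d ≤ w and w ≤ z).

The interval [d, z] = {b, d, o, s, x, z}, which has 6 elements.

6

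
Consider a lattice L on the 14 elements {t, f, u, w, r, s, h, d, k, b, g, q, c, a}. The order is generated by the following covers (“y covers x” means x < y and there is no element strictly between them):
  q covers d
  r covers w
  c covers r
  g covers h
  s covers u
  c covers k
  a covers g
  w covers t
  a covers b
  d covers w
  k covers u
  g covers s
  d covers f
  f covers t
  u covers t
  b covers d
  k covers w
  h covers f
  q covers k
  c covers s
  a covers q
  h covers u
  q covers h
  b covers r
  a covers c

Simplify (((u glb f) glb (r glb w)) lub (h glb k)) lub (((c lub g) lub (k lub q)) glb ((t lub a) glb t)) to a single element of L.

u ∧ f = t
r ∧ w = w
t ∧ w = t
h ∧ k = u
t ∨ u = u
c ∨ g = a
k ∨ q = q
a ∨ q = a
t ∨ a = a
a ∧ t = t
a ∧ t = t
u ∨ t = u

u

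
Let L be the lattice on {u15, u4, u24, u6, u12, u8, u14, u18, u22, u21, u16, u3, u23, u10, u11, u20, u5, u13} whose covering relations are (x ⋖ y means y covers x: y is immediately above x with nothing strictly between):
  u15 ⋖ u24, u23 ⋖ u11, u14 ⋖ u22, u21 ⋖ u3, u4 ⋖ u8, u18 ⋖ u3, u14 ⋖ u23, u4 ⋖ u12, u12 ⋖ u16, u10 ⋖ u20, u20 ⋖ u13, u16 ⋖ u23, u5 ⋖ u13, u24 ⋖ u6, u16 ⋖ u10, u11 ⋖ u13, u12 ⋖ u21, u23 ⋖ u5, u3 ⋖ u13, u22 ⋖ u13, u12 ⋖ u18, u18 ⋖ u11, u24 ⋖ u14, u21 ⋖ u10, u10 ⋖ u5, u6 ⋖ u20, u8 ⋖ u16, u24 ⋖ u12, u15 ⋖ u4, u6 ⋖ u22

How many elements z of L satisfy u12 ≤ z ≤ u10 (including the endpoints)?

The interval [u12, u10] = {u10, u12, u16, u21}, which has 4 elements.

4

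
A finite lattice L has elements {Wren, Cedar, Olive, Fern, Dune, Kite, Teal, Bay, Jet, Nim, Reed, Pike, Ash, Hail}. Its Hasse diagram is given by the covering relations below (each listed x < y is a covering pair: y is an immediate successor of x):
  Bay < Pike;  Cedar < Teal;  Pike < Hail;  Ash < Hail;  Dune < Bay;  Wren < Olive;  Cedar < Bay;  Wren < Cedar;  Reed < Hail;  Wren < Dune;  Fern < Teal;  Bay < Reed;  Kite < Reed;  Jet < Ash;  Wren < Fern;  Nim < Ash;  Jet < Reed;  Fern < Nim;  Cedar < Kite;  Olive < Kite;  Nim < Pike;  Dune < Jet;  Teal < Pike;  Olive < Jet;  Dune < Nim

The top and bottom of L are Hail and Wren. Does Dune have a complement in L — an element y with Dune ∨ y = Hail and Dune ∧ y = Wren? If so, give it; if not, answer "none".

none

For every candidate y, either Dune ∨ y ≠ Hail or Dune ∧ y ≠ Wren; no complement exists.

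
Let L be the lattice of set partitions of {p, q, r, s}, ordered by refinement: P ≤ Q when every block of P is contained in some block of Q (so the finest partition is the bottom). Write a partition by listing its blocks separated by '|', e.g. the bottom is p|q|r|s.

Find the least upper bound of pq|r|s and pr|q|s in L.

pqr|s

Common upper bounds of {pq|r|s, pr|q|s}: pqrs, pqr|s.
The least among these is pqr|s.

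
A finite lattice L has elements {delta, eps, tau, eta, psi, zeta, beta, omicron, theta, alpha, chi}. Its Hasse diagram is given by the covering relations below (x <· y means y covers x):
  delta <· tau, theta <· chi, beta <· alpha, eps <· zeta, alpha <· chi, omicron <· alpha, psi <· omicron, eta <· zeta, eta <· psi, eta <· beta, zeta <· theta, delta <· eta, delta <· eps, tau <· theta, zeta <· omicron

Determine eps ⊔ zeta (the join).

zeta

Common upper bounds of {eps, zeta}: alpha, chi, omicron, theta, zeta.
The least among these is zeta.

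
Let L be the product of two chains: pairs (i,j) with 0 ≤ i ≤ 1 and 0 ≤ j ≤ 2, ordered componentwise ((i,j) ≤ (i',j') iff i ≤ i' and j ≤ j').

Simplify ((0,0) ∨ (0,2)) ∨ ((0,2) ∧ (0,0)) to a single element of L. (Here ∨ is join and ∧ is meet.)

(0,2)

(0,0) ∨ (0,2) = (0,2)
(0,2) ∧ (0,0) = (0,0)
(0,2) ∨ (0,0) = (0,2)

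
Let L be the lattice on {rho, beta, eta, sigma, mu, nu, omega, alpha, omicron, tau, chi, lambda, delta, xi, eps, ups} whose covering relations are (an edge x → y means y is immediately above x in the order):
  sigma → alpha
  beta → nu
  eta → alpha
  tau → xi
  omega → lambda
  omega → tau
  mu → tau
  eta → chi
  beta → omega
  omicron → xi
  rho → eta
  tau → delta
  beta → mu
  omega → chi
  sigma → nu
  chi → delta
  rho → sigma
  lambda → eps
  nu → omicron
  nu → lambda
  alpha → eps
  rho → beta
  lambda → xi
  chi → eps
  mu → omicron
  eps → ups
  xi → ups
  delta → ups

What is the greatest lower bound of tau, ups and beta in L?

beta

Common lower bounds of {tau, ups, beta}: beta, rho.
The greatest among these is beta.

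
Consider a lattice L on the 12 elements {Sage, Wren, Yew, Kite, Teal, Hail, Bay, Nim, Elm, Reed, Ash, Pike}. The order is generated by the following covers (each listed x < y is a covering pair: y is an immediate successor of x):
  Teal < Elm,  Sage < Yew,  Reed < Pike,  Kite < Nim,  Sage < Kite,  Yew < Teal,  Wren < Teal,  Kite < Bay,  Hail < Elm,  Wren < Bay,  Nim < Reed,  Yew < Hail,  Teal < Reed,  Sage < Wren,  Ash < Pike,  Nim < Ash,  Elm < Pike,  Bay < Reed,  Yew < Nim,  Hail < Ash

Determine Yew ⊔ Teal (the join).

Common upper bounds of {Yew, Teal}: Elm, Pike, Reed, Teal.
The least among these is Teal.

Teal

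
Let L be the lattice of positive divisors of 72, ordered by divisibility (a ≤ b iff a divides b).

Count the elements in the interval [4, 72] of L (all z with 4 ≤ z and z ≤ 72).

6

The interval [4, 72] = {12, 24, 36, 4, 72, 8}, which has 6 elements.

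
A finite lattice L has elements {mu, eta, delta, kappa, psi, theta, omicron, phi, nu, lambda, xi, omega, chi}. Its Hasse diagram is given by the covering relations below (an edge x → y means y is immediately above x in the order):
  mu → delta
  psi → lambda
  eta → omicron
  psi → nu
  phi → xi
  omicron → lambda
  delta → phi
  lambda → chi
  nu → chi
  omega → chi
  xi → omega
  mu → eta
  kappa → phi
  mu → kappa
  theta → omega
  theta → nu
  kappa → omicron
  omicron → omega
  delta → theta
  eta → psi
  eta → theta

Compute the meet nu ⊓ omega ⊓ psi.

eta

Common lower bounds of {nu, omega, psi}: eta, mu.
The greatest among these is eta.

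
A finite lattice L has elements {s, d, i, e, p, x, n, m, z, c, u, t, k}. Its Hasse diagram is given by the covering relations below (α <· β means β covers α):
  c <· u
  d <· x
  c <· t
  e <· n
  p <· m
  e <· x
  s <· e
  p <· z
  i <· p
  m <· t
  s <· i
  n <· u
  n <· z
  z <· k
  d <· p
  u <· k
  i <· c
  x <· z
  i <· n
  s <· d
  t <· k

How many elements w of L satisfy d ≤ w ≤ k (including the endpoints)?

7

The interval [d, k] = {d, k, m, p, t, x, z}, which has 7 elements.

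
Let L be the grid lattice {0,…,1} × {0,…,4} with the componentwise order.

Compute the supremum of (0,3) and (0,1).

(0,3)

In a product of chains, the join is componentwise max, giving (0,3).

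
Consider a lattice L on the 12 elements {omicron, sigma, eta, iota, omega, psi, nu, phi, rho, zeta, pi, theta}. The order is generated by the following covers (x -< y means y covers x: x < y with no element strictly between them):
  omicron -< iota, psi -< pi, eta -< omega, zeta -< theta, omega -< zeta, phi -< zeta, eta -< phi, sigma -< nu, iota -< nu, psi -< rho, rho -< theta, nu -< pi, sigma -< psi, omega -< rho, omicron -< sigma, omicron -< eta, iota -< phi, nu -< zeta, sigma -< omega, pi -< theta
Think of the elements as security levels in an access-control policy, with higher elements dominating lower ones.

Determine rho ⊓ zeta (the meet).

Common lower bounds of {rho, zeta}: eta, omega, omicron, sigma.
The greatest among these is omega.

omega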